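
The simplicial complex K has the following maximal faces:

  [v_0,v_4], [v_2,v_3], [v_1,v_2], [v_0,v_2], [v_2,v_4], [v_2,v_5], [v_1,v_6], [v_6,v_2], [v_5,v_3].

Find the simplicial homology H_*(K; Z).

H_0 ≅ Z,  H_1 ≅ Z^3.

K has 7 vertices, 9 edges.
rank ∂_0 = 0, rank ∂_1 = 6 ⇒ b_0 = 7 − 0 − 6 = 1; all invariant factors of ∂_1 are 1 so no torsion. So H_0 ≅ Z.
rank ∂_1 = 6, rank ∂_2 = 0 ⇒ b_1 = 9 − 6 − 0 = 3. So H_1 ≅ Z^3.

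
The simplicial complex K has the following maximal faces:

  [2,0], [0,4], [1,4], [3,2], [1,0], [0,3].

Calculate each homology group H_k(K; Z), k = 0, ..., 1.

H_0 ≅ Z,  H_1 ≅ Z^2.

Fix the vertex order 0 < 1 < 2 < 3 < 4 and write every simplex with vertices in increasing order. Then dim K = 1 and the simplices of K are:

  0-simplices (5): [0], [1], [2], [3], [4]
  1-simplices (6): [0,1], [0,2], [0,3], [0,4], [1,4], [2,3]

so the chain groups are C_0 ≅ Z^5, C_1 ≅ Z^6.

The boundary map ∂_1: C_1 → C_0 maps an edge to its endpoints' difference, ∂[p,q] = q − p. For instance
  ∂[1,4] = [4] − [1].
This gives a 5×6 integer matrix of rank 4; reducing to Smith normal form yields diagonal entries (1,1,1,1).

Computing H_k = (kernel of ∂_k) / (image of ∂_{k+1}):

  H_0: rank C_0 − rank ∂_1 = 5 − 4 = 1, and the invariant factors of ∂_1 are all 1, so H_0 = Z.
  H_1: rank ker ∂_1 − rank ∂_2 = (6 − 4) − 0 = 2, and there is no ∂_2, so H_1 = Z^2.

As a check, the Euler characteristic is 5 − 6 = -1, which agrees with 1 − 2 = -1.
(K is a triangulation of a wedge of 2 circles.)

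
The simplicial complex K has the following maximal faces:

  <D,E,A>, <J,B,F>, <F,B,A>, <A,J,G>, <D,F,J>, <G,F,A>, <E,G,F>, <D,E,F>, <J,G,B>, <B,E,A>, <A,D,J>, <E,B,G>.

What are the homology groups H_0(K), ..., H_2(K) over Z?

H_0 = Z,  H_1 = Z_2,  H_2 = 0.

We work with the vertex ordering A < B < D < E < F < G < J. The simplices of K, each written with vertices in increasing order, are:

  0-simplices (7): A, B, D, E, F, G, J
  1-simplices (18): AB, AD, AE, AF, AG, AJ, BE, BF, BG, BJ, DE, DF, DJ, EF, EG, FG, FJ, GJ
  2-simplices (12): ABE, ABF, ADE, ADJ, AFG, AGJ, BEG, BFJ, BGJ, DEF, DFJ, EFG

Hence C_0 ≅ Z^7, C_1 ≅ Z^18, C_2 ≅ Z^12.

∂_1: C_1 → C_0 is given by ∂[p,q] = [q] − [p].
This gives a 7×18 integer matrix of rank 6; reducing to Smith normal form yields diagonal entries (1,1,1,1,1,1).

Boundary ∂_2: C_2 → C_1 acts by ∂[p,q,r] = [q,r] − [p,r] + [p,q]. For instance
  ∂DFJ = FJ − DJ + DF,
  ∂AFG = FG − AG + AF.
The resulting 18×12 matrix has rank 12, and its Smith normal form has invariant factors (1,1,1,1,1,1,1,1,1,1,1,2).

Reading off H_k = ker ∂_k / im ∂_{k+1}:

  H_0: rank C_0 − rank ∂_1 = 7 − 6 = 1, and the invariant factors of ∂_1 are all 1, so H_0 ≅ Z.
  H_1: rank ker ∂_1 − rank ∂_2 = (18 − 6) − 12 = 0, and ∂_2 has invariant factor 2 > 1, so H_1 ≅ Z_2.
  H_2: rank ker ∂_2 − rank ∂_3 = (12 − 12) − 0 = 0, and there is no ∂_3, so H_2 ≅ 0.

As a check, the Euler characteristic is 7 − 18 + 12 = 1, which agrees with 1 − 0 + 0 = 1.
(K is a triangulation of the real projective plane RP^2.)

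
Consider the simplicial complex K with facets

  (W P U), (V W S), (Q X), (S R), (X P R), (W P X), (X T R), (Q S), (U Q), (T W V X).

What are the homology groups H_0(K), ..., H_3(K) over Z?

Fix the vertex order P < Q < R < S < T < U < V < W < X and write every simplex with vertices in increasing order. Then dim K = 3 and the simplices of K are:

  0-simplices (9): P, Q, R, S, T, U, V, W, X
  1-simplices (19): PR, PU, PW, PX, QS, QU, QX, RS, RT, RX, SV, SW, TV, TW, TX, UW, VW, VX, WX
  2-simplices (9): PRX, PUW, PWX, RTX, SVW, TVW, TVX, TWX, VWX
  3-simplices (1): TVWX

so the chain groups are C_0 ≅ Z^9, C_1 ≅ Z^19, C_2 ≅ Z^9, C_3 ≅ Z^1.

∂_1: C_1 → C_0 maps an edge to its endpoints' difference, ∂[p,q] = q − p. For instance
  ∂RT = T − R.
The resulting 9×19 matrix has rank 8, and its Smith normal form has invariant factors (1,1,1,1,1,1,1,1).

Boundary ∂_2: C_2 → C_1 maps a triangle to the signed sum of its edges. For instance
  ∂TWX = WX − TX + TW,
  ∂RTX = TX − RX + RT.
The resulting 19×9 matrix has rank 8, and its Smith normal form has invariant factors (1,1,1,1,1,1,1,1).

The boundary map ∂_3: C_3 → C_2 sends each 3-simplex σ to the alternating sum Σ_i (−1)^i (σ with its i-th vertex removed). For instance
  ∂TVWX = VWX − TWX + TVX − TVW.
This gives a 9×1 integer matrix of rank 1; reducing to Smith normal form yields diagonal entries (1).

Computing H_k = (kernel of ∂_k) / (image of ∂_{k+1}):

  H_0: rank C_0 − rank ∂_1 = 9 − 8 = 1, and the invariant factors of ∂_1 are all 1, so H_0 ≅ Z.
  H_1: rank ker ∂_1 − rank ∂_2 = (19 − 8) − 8 = 3, and the invariant factors of ∂_2 are all 1, so H_1 ≅ Z^3.
  H_2: rank ker ∂_2 − rank ∂_3 = (9 − 8) − 1 = 0, and the invariant factors of ∂_3 are all 1, so H_2 ≅ 0.
  H_3: rank ker ∂_3 − rank ∂_4 = (1 − 1) − 0 = 0, and there is no ∂_4, so H_3 ≅ 0.

H_0 = Z,  H_1 = Z^3,  H_2 = 0,  H_3 = 0.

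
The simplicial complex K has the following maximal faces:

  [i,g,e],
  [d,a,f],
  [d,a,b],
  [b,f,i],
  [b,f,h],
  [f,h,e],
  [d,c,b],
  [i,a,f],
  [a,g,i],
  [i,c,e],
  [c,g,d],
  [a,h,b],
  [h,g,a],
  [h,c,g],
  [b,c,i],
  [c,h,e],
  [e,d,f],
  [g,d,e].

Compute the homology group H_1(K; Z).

H_1 ≅ Z × Z/2.

Fix the vertex order a < b < c < d < e < f < g < h < i and write every simplex with vertices in increasing order. Then dim K = 2 and the simplices of K are:

  0-simplices (9): a, b, c, d, e, f, g, h, i
  1-simplices (27): ab, ad, af, ag, ah, ai, bc, bd, bf, bh, bi, cd, ce, cg, ch, ci, de, df, dg, ef, eg, eh, ei, fh, fi, gh, gi
  2-simplices (18): abd, abh, adf, afi, agh, agi, bcd, bci, bfh, bfi, cdg, ceh, cei, cgh, def, deg, efh, egi

giving chain groups C_0 ≅ Z^9, C_1 ≅ Z^27, C_2 ≅ Z^18.

The boundary map ∂_1: C_1 → C_0 maps an edge to its endpoints' difference, ∂[p,q] = q − p.
The resulting 9×27 matrix has rank 8, and its Smith normal form has invariant factors (1,1,1,1,1,1,1,1).

∂_2: C_2 → C_1 sends each 2-simplex [p,q,r] to [q,r] − [p,r] + [p,q]. For instance
  ∂agh = gh − ah + ag,
  ∂agi = gi − ai + ag.
The 27×18 boundary matrix has rank 18 and Smith normal form diag(1,1,1,1,1,1,1,1,1,1,1,1,1,1,1,1,1,2).

Reading off H_k = ker ∂_k / im ∂_{k+1}:

  H_1: rank ker ∂_1 − rank ∂_2 = (27 − 8) − 18 = 1, and ∂_2 has invariant factor 2 > 1, so H_1 ≅ Z × Z/2.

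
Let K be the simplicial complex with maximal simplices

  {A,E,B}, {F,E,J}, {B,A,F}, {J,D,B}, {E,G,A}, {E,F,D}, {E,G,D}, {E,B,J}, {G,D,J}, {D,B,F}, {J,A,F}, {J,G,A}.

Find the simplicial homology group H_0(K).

H_0 ≅ Z.

Order the vertices as A < B < D < E < F < G < J. Listing each simplex with vertices in this order, K has dimension 2 with simplices:

  0-simplices (7): A, B, D, E, F, G, J
  1-simplices (18): AB, AE, AF, AG, AJ, BD, BE, BF, BJ, DE, DF, DG, DJ, EF, EG, EJ, FJ, GJ
  2-simplices (12): ABE, ABF, AEG, AFJ, AGJ, BDF, BDJ, BEJ, DEF, DEG, DGJ, EFJ

so the chain groups are C_0 ≅ Z^7, C_1 ≅ Z^18, C_2 ≅ Z^12.

Boundary ∂_1: C_1 → C_0 is given by ∂[p,q] = [q] − [p]. For instance
  ∂BJ = J − B.
This gives a 7×18 integer matrix of rank 6; reducing to Smith normal form yields diagonal entries (1,1,1,1,1,1).

∂_2: C_2 → C_1 acts by ∂[p,q,r] = [q,r] − [p,r] + [p,q]. For instance
  ∂ABF = BF − AF + AB,
  ∂DEG = EG − DG + DE.
The resulting 18×12 matrix has rank 12, and its Smith normal form has invariant factors (1,1,1,1,1,1,1,1,1,1,1,2).

Computing H_k = (kernel of ∂_k) / (image of ∂_{k+1}):

  H_0: rank C_0 − rank ∂_1 = 7 − 6 = 1, and the invariant factors of ∂_1 are all 1, so H_0 ≅ Z.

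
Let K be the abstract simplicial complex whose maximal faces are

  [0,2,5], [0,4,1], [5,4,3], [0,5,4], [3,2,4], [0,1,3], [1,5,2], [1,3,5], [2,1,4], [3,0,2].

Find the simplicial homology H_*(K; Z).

K has 6 vertices, 15 edges, 10 triangles.
rank ∂_0 = 0, rank ∂_1 = 5 ⇒ b_0 = 6 − 0 − 5 = 1; all invariant factors of ∂_1 are 1 so no torsion. So H_0 ≅ Z.
rank ∂_1 = 5, rank ∂_2 = 10 ⇒ b_1 = 15 − 5 − 10 = 0; ∂_2 has invariant factor(s) [2] giving torsion. So H_1 ≅ Z_2.
rank ∂_2 = 10, rank ∂_3 = 0 ⇒ b_2 = 10 − 10 − 0 = 0. So H_2 ≅ 0.

H_0 ≅ Z,  H_1 ≅ Z_2,  H_2 = 0.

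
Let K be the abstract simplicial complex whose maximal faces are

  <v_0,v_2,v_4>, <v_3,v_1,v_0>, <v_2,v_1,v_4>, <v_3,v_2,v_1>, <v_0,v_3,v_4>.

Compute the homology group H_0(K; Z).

K has 5 vertices, 10 edges, 5 triangles.
rank ∂_0 = 0, rank ∂_1 = 4 ⇒ b_0 = 5 − 0 − 4 = 1; all invariant factors of ∂_1 are 1 so no torsion. So H_0 = Z.

H_0 ≅ Z.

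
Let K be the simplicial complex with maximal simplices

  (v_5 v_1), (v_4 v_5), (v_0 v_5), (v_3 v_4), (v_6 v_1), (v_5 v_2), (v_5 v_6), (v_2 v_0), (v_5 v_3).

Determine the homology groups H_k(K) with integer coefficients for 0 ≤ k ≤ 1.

H_0 ≅ Z,  H_1 ≅ Z^3.

K has 7 vertices, 9 edges.
rank ∂_0 = 0, rank ∂_1 = 6 ⇒ b_0 = 7 − 0 − 6 = 1; all invariant factors of ∂_1 are 1 so no torsion. So H_0 ≅ Z.
rank ∂_1 = 6, rank ∂_2 = 0 ⇒ b_1 = 9 − 6 − 0 = 3. So H_1 ≅ Z^3.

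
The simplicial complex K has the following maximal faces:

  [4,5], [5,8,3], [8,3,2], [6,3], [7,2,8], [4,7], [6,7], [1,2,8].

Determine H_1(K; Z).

H_1 = Z^2.

Order the vertices as 1 < 2 < 3 < 4 < 5 < 6 < 7 < 8. Listing each simplex with vertices in this order, K has dimension 2 with simplices:

  0-simplices (8): [1], [2], [3], [4], [5], [6], [7], [8]
  1-simplices (13): [1,2], [1,8], [2,3], [2,7], [2,8], [3,5], [3,6], [3,8], [4,5], [4,7], [5,8], [6,7], [7,8]
  2-simplices (4): [1,2,8], [2,3,8], [2,7,8], [3,5,8]

so the chain groups are C_0 ≅ Z^8, C_1 ≅ Z^13, C_2 ≅ Z^4.

Boundary ∂_1: C_1 → C_0 is given by ∂[p,q] = [q] − [p]. For instance
  ∂[3,5] = [5] − [3].
The 8×13 boundary matrix has rank 7 and Smith normal form diag(1,1,1,1,1,1,1).

The boundary map ∂_2: C_2 → C_1 maps a triangle to the signed sum of its edges. For instance
  ∂[2,3,8] = [3,8] − [2,8] + [2,3],
  ∂[1,2,8] = [2,8] − [1,8] + [1,2].
This gives a 13×4 integer matrix of rank 4; reducing to Smith normal form yields diagonal entries (1,1,1,1).

Computing H_k = (kernel of ∂_k) / (image of ∂_{k+1}):

  H_1: rank ker ∂_1 − rank ∂_2 = (13 − 7) − 4 = 2, and the invariant factors of ∂_2 are all 1, so H_1 ≅ Z^2.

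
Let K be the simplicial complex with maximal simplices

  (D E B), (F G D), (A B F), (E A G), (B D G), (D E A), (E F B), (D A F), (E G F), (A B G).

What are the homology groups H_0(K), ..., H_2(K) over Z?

Fix the vertex order A < B < D < E < F < G and write every simplex with vertices in increasing order. Then dim K = 2 and the simplices of K are:

  0-simplices (6): A, B, D, E, F, G
  1-simplices (15): AB, AD, AE, AF, AG, BD, BE, BF, BG, DE, DF, DG, EF, EG, FG
  2-simplices (10): ABF, ABG, ADE, ADF, AEG, BDE, BDG, BEF, DFG, EFG

so the chain groups are C_0 ≅ Z^6, C_1 ≅ Z^15, C_2 ≅ Z^10.

The boundary map ∂_1: C_1 → C_0 sends each edge [p,q] (with p < q) to q − p.
The 6×15 boundary matrix has rank 5 and Smith normal form diag(1,1,1,1,1).

The boundary map ∂_2: C_2 → C_1 maps a triangle to the signed sum of its edges. For instance
  ∂AEG = EG − AG + AE,
  ∂ABF = BF − AF + AB.
As a 15×10 matrix over Z this has rank 10, with invariant factors (1,1,1,1,1,1,1,1,1,2).

From H_k ≅ ker(∂_k) / im(∂_{k+1}) we obtain:

  H_0: rank C_0 − rank ∂_1 = 6 − 5 = 1, and the invariant factors of ∂_1 are all 1, so H_0 = Z.
  H_1: rank ker ∂_1 − rank ∂_2 = (15 − 5) − 10 = 0, and ∂_2 has invariant factor 2 > 1, so H_1 = Z/2.
  H_2: rank ker ∂_2 − rank ∂_3 = (10 − 10) − 0 = 0, and there is no ∂_3, so H_2 = 0.

H_0 = Z,  H_1 = Z/2,  H_2 = 0.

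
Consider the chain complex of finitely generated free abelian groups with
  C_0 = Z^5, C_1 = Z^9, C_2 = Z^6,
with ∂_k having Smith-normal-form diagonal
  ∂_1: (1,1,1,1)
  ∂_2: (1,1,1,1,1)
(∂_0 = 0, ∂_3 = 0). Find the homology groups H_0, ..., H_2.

H_0: b_0 = 5 − 0 − 4 = 1; torsion from ∂_1 factors > 1: none. So H_0 = Z.
H_1: b_1 = 9 − 4 − 5 = 0; torsion from ∂_2 factors > 1: none. So H_1 = 0.
H_2: b_2 = 6 − 5 − 0 = 1; torsion from ∂_3 factors > 1: none. So H_2 = Z.

H_0 = Z,  H_1 = 0,  H_2 = Z.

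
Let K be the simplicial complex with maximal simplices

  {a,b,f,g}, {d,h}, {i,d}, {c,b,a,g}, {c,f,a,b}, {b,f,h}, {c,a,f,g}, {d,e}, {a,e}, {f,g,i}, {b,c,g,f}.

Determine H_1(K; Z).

We work with the vertex ordering a < b < c < d < e < f < g < h < i. The simplices of K, each written with vertices in increasing order, are:

  0-simplices (9): a, b, c, d, e, f, g, h, i
  1-simplices (18): ab, ac, ae, af, ag, bc, bf, bg, bh, cf, cg, de, dh, di, fg, fh, fi, gi
  2-simplices (12): abc, abf, abg, acf, acg, afg, bcf, bcg, bfg, bfh, cfg, fgi
  3-simplices (5): abcf, abcg, abfg, acfg, bcfg

giving chain groups C_0 ≅ Z^9, C_1 ≅ Z^18, C_2 ≅ Z^12, C_3 ≅ Z^5.

The boundary map ∂_1: C_1 → C_0 sends each edge [p,q] (with p < q) to q − p. For instance
  ∂bc = c − b.
The resulting 9×18 matrix has rank 8, and its Smith normal form has invariant factors (1,1,1,1,1,1,1,1).

The boundary map ∂_2: C_2 → C_1 sends each 2-simplex [p,q,r] to [q,r] − [p,r] + [p,q]. For instance
  ∂bcf = cf − bf + bc,
  ∂cfg = fg − cg + cf.
As a 18×12 matrix over Z this has rank 8, with invariant factors (1,1,1,1,1,1,1,1).

Boundary ∂_3: C_3 → C_2 sends each 3-simplex σ to the alternating sum Σ_i (−1)^i (σ with its i-th vertex removed). For instance
  ∂abcg = bcg − acg + abg − abc,
  ∂abfg = bfg − afg + abg − abf.
As a 12×5 matrix over Z this has rank 4, with invariant factors (1,1,1,1).

Computing H_k = (kernel of ∂_k) / (image of ∂_{k+1}):

  H_1: rank ker ∂_1 − rank ∂_2 = (18 − 8) − 8 = 2, and the invariant factors of ∂_2 are all 1, so H_1 = Z^2.

H_1 = Z^2.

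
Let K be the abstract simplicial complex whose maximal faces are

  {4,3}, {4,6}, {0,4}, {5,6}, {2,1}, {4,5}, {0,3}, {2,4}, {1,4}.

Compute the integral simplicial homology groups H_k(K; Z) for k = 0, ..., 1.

K has 7 vertices, 9 edges.
rank ∂_0 = 0, rank ∂_1 = 6 ⇒ b_0 = 7 − 0 − 6 = 1; all invariant factors of ∂_1 are 1 so no torsion. So H_0 ≅ Z.
rank ∂_1 = 6, rank ∂_2 = 0 ⇒ b_1 = 9 − 6 − 0 = 3. So H_1 ≅ Z^3.

H_0 ≅ Z,  H_1 ≅ Z^3.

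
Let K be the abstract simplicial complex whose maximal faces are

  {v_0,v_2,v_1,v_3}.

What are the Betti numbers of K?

Order the vertices as v_0 < v_1 < v_2 < v_3. Listing each simplex with vertices in this order, K has dimension 3 with simplices:

  0-simplices (4): [v_0], [v_1], [v_2], [v_3]
  1-simplices (6): [v_0,v_1], [v_0,v_2], [v_0,v_3], [v_1,v_2], [v_1,v_3], [v_2,v_3]
  2-simplices (4): [v_0,v_1,v_2], [v_0,v_1,v_3], [v_0,v_2,v_3], [v_1,v_2,v_3]
  3-simplices (1): [v_0,v_1,v_2,v_3]

Hence C_0 ≅ Z^4, C_1 ≅ Z^6, C_2 ≅ Z^4, C_3 ≅ Z^1.

Boundary ∂_1: C_1 → C_0 is given by ∂[p,q] = [q] − [p]. For instance
  ∂[v_2,v_3] = [v_3] − [v_2].
As a 4×6 matrix over Z this has rank 3, with invariant factors (1,1,1).

Boundary ∂_2: C_2 → C_1 sends each 2-simplex [p,q,r] to [q,r] − [p,r] + [p,q]. For instance
  ∂[v_0,v_1,v_3] = [v_1,v_3] − [v_0,v_3] + [v_0,v_1],
  ∂[v_0,v_2,v_3] = [v_2,v_3] − [v_0,v_3] + [v_0,v_2].
This gives a 6×4 integer matrix of rank 3; reducing to Smith normal form yields diagonal entries (1,1,1).

∂_3: C_3 → C_2 sends each 3-simplex σ to the alternating sum Σ_i (−1)^i (σ with its i-th vertex removed). For instance
  ∂[v_0,v_1,v_2,v_3] = [v_1,v_2,v_3] − [v_0,v_2,v_3] + [v_0,v_1,v_3] − [v_0,v_1,v_2].
The 4×1 boundary matrix has rank 1 and Smith normal form diag(1).

From H_k ≅ ker(∂_k) / im(∂_{k+1}) we obtain:

  H_0: rank C_0 − rank ∂_1 = 4 − 3 = 1, and the invariant factors of ∂_1 are all 1, so H_0 ≅ Z.
  H_1: rank ker ∂_1 − rank ∂_2 = (6 − 3) − 3 = 0, and the invariant factors of ∂_2 are all 1, so H_1 ≅ 0.
  H_2: rank ker ∂_2 − rank ∂_3 = (4 − 3) − 1 = 0, and the invariant factors of ∂_3 are all 1, so H_2 ≅ 0.
  H_3: rank ker ∂_3 − rank ∂_4 = (1 − 1) − 0 = 0, and there is no ∂_4, so H_3 ≅ 0.

As a check, the Euler characteristic is 4 − 6 + 4 − 1 = 1, which agrees with 1 − 0 + 0 − 0 = 1.

Hence the Betti numbers are b_0 = 1, b_1 = 0, b_2 = 0, b_3 = 0.

b_0 = 1, b_1 = 0, b_2 = 0, b_3 = 0.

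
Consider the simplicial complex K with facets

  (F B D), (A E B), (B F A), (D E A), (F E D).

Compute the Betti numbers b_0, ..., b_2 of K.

Take the total order A < B < D < E < F on the vertex set. Then K (dimension 2) consists of the simplices:

  0-simplices (5): A, B, D, E, F
  1-simplices (10): AB, AD, AE, AF, BD, BE, BF, DE, DF, EF
  2-simplices (5): ABE, ABF, ADE, BDF, DEF

Hence C_0 ≅ Z^5, C_1 ≅ Z^10, C_2 ≅ Z^5.

Boundary ∂_1: C_1 → C_0 maps an edge to its endpoints' difference, ∂[p,q] = q − p. For instance
  ∂AB = B − A.
The resulting 5×10 matrix has rank 4, and its Smith normal form has invariant factors (1,1,1,1).

The boundary map ∂_2: C_2 → C_1 acts by ∂[p,q,r] = [q,r] − [p,r] + [p,q]. For instance
  ∂ABE = BE − AE + AB,
  ∂DEF = EF − DF + DE.
This gives a 10×5 integer matrix of rank 5; reducing to Smith normal form yields diagonal entries (1,1,1,1,1).

Now H_k = ker ∂_k / im ∂_{k+1}, so:

  H_0: rank C_0 − rank ∂_1 = 5 − 4 = 1, and the invariant factors of ∂_1 are all 1, so H_0 = Z.
  H_1: rank ker ∂_1 − rank ∂_2 = (10 − 4) − 5 = 1, and the invariant factors of ∂_2 are all 1, so H_1 = Z.
  H_2: rank ker ∂_2 − rank ∂_3 = (5 − 5) − 0 = 0, and there is no ∂_3, so H_2 = 0.

Hence the Betti numbers are b_0 = 1, b_1 = 1, b_2 = 0.

b_0 = 1, b_1 = 1, b_2 = 0.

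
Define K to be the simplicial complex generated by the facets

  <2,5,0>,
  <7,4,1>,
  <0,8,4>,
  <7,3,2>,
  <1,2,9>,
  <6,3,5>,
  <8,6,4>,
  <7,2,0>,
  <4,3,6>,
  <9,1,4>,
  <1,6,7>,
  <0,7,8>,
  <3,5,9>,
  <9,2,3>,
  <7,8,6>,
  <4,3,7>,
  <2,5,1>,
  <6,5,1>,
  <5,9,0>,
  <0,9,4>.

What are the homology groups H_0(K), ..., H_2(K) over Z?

H_0 ≅ Z,  H_1 ≅ Z × Z/2,  H_2 = 0.

Take the total order 0 < 1 < 2 < 3 < 4 < 5 < 6 < 7 < 8 < 9 on the vertex set. Then K (dimension 2) consists of the simplices:

  0-simplices (10): [0], [1], [2], [3], [4], [5], [6], [7], [8], [9]
  1-simplices (30): (30 of them)
  2-simplices (20): (20 of them)

Hence C_0 ≅ Z^10, C_1 ≅ Z^30, C_2 ≅ Z^20.

Boundary ∂_1: C_1 → C_0 sends each edge [p,q] (with p < q) to q − p. For instance
  ∂[0,7] = [7] − [0].
This gives a 10×30 integer matrix of rank 9; reducing to Smith normal form yields diagonal entries (1,1,1,1,1,1,1,1,1).

∂_2: C_2 → C_1 maps a triangle to the signed sum of its edges. For instance
  ∂[0,5,9] = [5,9] − [0,9] + [0,5],
  ∂[0,4,9] = [4,9] − [0,9] + [0,4].
This gives a 30×20 integer matrix of rank 20; reducing to Smith normal form yields diagonal entries (1,1,1,1,1,1,1,1,1,1,1,1,1,1,1,1,1,1,1,2).

Reading off H_k = ker ∂_k / im ∂_{k+1}:

  H_0: rank C_0 − rank ∂_1 = 10 − 9 = 1, and the invariant factors of ∂_1 are all 1, so H_0 ≅ Z.
  H_1: rank ker ∂_1 − rank ∂_2 = (30 − 9) − 20 = 1, and ∂_2 has invariant factor 2 > 1, so H_1 ≅ Z × Z/2.
  H_2: rank ker ∂_2 − rank ∂_3 = (20 − 20) − 0 = 0, and there is no ∂_3, so H_2 ≅ 0.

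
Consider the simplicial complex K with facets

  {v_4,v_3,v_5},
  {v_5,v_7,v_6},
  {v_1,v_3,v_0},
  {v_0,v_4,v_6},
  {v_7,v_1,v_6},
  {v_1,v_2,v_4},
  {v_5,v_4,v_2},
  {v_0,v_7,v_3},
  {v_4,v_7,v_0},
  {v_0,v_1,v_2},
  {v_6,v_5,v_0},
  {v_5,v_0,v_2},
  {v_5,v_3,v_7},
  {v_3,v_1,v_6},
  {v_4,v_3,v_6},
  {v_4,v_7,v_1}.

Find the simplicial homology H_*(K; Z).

H_0 = Z,  H_1 = Z^2,  H_2 = Z.

K has 8 vertices, 24 edges, 16 triangles.
rank ∂_0 = 0, rank ∂_1 = 7 ⇒ b_0 = 8 − 0 − 7 = 1; all invariant factors of ∂_1 are 1 so no torsion. So H_0 ≅ Z.
rank ∂_1 = 7, rank ∂_2 = 15 ⇒ b_1 = 24 − 7 − 15 = 2; all invariant factors of ∂_2 are 1 so no torsion. So H_1 ≅ Z^2.
rank ∂_2 = 15, rank ∂_3 = 0 ⇒ b_2 = 16 − 15 − 0 = 1. So H_2 ≅ Z.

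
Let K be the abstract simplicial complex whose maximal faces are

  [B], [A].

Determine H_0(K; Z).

H_0 ≅ Z^2.

Fix the vertex order A < B and write every simplex with vertices in increasing order. Then dim K = 0 and the simplices of K are:

  0-simplices (2): A, B

giving chain groups C_0 ≅ Z^2.

Now H_k = ker ∂_k / im ∂_{k+1}, so:

  H_0: rank C_0 − rank ∂_1 = 2 − 0 = 2, and there is no ∂_1, so H_0 = Z^2.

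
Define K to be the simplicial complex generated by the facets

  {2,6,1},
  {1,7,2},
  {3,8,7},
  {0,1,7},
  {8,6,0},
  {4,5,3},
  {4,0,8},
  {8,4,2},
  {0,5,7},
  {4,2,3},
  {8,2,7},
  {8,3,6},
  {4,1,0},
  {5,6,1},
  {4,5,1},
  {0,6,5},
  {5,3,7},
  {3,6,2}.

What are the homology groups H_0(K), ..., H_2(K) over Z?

We work with the vertex ordering 0 < 1 < 2 < 3 < 4 < 5 < 6 < 7 < 8. The simplices of K, each written with vertices in increasing order, are:

  0-simplices (9): [0], [1], [2], [3], [4], [5], [6], [7], [8]
  1-simplices (27): (27 of them)
  2-simplices (18): [0,1,4], [0,1,7], [0,4,8], [0,5,6], [0,5,7], [0,6,8], [1,2,6], [1,2,7], [1,4,5], [1,5,6], [2,3,4], [2,3,6], [2,4,8], [2,7,8], [3,4,5], [3,5,7], [3,6,8], [3,7,8]

Hence C_0 ≅ Z^9, C_1 ≅ Z^27, C_2 ≅ Z^18.

∂_1: C_1 → C_0 sends each edge [p,q] (with p < q) to q − p.
The resulting 9×27 matrix has rank 8, and its Smith normal form has invariant factors (1,1,1,1,1,1,1,1).

∂_2: C_2 → C_1 sends each 2-simplex [p,q,r] to [q,r] − [p,r] + [p,q]. For instance
  ∂[1,4,5] = [4,5] − [1,5] + [1,4],
  ∂[0,5,7] = [5,7] − [0,7] + [0,5].
As a 27×18 matrix over Z this has rank 18, with invariant factors (1,1,1,1,1,1,1,1,1,1,1,1,1,1,1,1,1,2).

From H_k ≅ ker(∂_k) / im(∂_{k+1}) we obtain:

  H_0: rank C_0 − rank ∂_1 = 9 − 8 = 1, and the invariant factors of ∂_1 are all 1, so H_0 ≅ Z.
  H_1: rank ker ∂_1 − rank ∂_2 = (27 − 8) − 18 = 1, and ∂_2 has invariant factor 2 > 1, so H_1 ≅ Z × Z/2.
  H_2: rank ker ∂_2 − rank ∂_3 = (18 − 18) − 0 = 0, and there is no ∂_3, so H_2 ≅ 0.

As a check, the Euler characteristic is 9 − 27 + 18 = 0, which agrees with 1 − 1 + 0 = 0.

H_0 ≅ Z,  H_1 ≅ Z × Z/2,  H_2 = 0.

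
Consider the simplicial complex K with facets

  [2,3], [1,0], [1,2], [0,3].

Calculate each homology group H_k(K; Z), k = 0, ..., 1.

H_0 = Z,  H_1 = Z.

Order the vertices as 0 < 1 < 2 < 3. Listing each simplex with vertices in this order, K has dimension 1 with simplices:

  0-simplices (4): [0], [1], [2], [3]
  1-simplices (4): [0,1], [0,3], [1,2], [2,3]

giving chain groups C_0 ≅ Z^4, C_1 ≅ Z^4.

∂_1: C_1 → C_0 is given by ∂[p,q] = [q] − [p]. For instance
  ∂[0,3] = [3] − [0].
The resulting 4×4 matrix has rank 3, and its Smith normal form has invariant factors (1,1,1).

Computing H_k = (kernel of ∂_k) / (image of ∂_{k+1}):

  H_0: rank C_0 − rank ∂_1 = 4 − 3 = 1, and the invariant factors of ∂_1 are all 1, so H_0 = Z.
  H_1: rank ker ∂_1 − rank ∂_2 = (4 − 3) − 0 = 1, and there is no ∂_2, so H_1 = Z.

As a check, the Euler characteristic is 4 − 4 = 0, which agrees with 1 − 1 = 0.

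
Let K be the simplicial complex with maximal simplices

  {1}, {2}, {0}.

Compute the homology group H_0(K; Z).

H_0 ≅ Z^3.

Take the total order 0 < 1 < 2 on the vertex set. Then K (dimension 0) consists of the simplices:

  0-simplices (3): [0], [1], [2]

Hence C_0 ≅ Z^3.

Now H_k = ker ∂_k / im ∂_{k+1}, so:

  H_0: rank C_0 − rank ∂_1 = 3 − 0 = 3, and there is no ∂_1, so H_0 ≅ Z^3.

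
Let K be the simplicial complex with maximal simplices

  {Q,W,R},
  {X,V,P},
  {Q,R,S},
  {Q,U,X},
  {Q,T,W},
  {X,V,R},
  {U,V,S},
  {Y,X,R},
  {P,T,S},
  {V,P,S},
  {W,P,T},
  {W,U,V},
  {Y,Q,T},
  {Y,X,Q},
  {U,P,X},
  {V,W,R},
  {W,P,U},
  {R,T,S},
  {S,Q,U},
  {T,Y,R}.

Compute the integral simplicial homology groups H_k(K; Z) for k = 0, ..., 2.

H_0 ≅ Z,  H_1 ≅ Z ⊕ Z/2Z,  H_2 = 0.

Take the total order P < Q < R < S < T < U < V < W < X < Y on the vertex set. Then K (dimension 2) consists of the simplices:

  0-simplices (10): P, Q, R, S, T, U, V, W, X, Y
  1-simplices (30): PS, PT, PU, PV, PW, PX, QR, QS, QT, QU, QW, QX, QY, RS, RT, RV, RW, RX, RY, ST, SU, SV, TW, TY, UV, UW, UX, VW, VX, XY
  2-simplices (20): PST, PSV, PTW, PUW, PUX, PVX, QRS, QRW, QSU, QTW, QTY, QUX, QXY, RST, RTY, RVW, RVX, RXY, SUV, UVW

giving chain groups C_0 ≅ Z^10, C_1 ≅ Z^30, C_2 ≅ Z^20.

∂_1: C_1 → C_0 sends each edge [p,q] (with p < q) to q − p. For instance
  ∂ST = T − S.
This gives a 10×30 integer matrix of rank 9; reducing to Smith normal form yields diagonal entries (1,1,1,1,1,1,1,1,1).

∂_2: C_2 → C_1 maps a triangle to the signed sum of its edges. For instance
  ∂RST = ST − RT + RS,
  ∂PTW = TW − PW + PT.
As a 30×20 matrix over Z this has rank 20, with invariant factors (1,1,1,1,1,1,1,1,1,1,1,1,1,1,1,1,1,1,1,2).

Now H_k = ker ∂_k / im ∂_{k+1}, so:

  H_0: rank C_0 − rank ∂_1 = 10 − 9 = 1, and the invariant factors of ∂_1 are all 1, so H_0 = Z.
  H_1: rank ker ∂_1 − rank ∂_2 = (30 − 9) − 20 = 1, and ∂_2 has invariant factor 2 > 1, so H_1 = Z ⊕ Z/2Z.
  H_2: rank ker ∂_2 − rank ∂_3 = (20 − 20) − 0 = 0, and there is no ∂_3, so H_2 = 0.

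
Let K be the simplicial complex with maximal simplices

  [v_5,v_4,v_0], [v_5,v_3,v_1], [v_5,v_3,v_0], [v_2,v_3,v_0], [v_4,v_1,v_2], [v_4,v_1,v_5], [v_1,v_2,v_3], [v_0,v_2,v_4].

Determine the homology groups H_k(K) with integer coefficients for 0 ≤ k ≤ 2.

H_0 = Z,  H_1 = 0,  H_2 = Z.

K has 6 vertices, 12 edges, 8 triangles.
rank ∂_0 = 0, rank ∂_1 = 5 ⇒ b_0 = 6 − 0 − 5 = 1; all invariant factors of ∂_1 are 1 so no torsion. So H_0 ≅ Z.
rank ∂_1 = 5, rank ∂_2 = 7 ⇒ b_1 = 12 − 5 − 7 = 0; all invariant factors of ∂_2 are 1 so no torsion. So H_1 ≅ 0.
rank ∂_2 = 7, rank ∂_3 = 0 ⇒ b_2 = 8 − 7 − 0 = 1. So H_2 ≅ Z.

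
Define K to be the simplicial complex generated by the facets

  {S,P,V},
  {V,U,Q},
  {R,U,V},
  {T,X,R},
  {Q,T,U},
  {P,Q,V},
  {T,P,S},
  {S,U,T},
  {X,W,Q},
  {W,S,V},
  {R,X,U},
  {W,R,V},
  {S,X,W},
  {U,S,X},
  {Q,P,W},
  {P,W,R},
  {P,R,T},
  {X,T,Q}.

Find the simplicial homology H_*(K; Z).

H_0 = Z,  H_1 = Z ⊕ Z/2,  H_2 = 0.

We work with the vertex ordering P < Q < R < S < T < U < V < W < X. The simplices of K, each written with vertices in increasing order, are:

  0-simplices (9): P, Q, R, S, T, U, V, W, X
  1-simplices (27): PQ, PR, PS, PT, PV, PW, QT, QU, QV, QW, QX, RT, RU, RV, RW, RX, ST, SU, SV, SW, SX, TU, TX, UV, UX, VW, WX
  2-simplices (18): PQV, PQW, PRT, PRW, PST, PSV, QTU, QTX, QUV, QWX, RTX, RUV, RUX, RVW, STU, SUX, SVW, SWX

Hence C_0 ≅ Z^9, C_1 ≅ Z^27, C_2 ≅ Z^18.

The boundary map ∂_1: C_1 → C_0 sends each edge [p,q] (with p < q) to q − p. For instance
  ∂QU = U − Q.
As a 9×27 matrix over Z this has rank 8, with invariant factors (1,1,1,1,1,1,1,1).

∂_2: C_2 → C_1 sends each 2-simplex [p,q,r] to [q,r] − [p,r] + [p,q]. For instance
  ∂PQW = QW − PW + PQ,
  ∂PRW = RW − PW + PR.
The resulting 27×18 matrix has rank 18, and its Smith normal form has invariant factors (1,1,1,1,1,1,1,1,1,1,1,1,1,1,1,1,1,2).

From H_k ≅ ker(∂_k) / im(∂_{k+1}) we obtain:

  H_0: rank C_0 − rank ∂_1 = 9 − 8 = 1, and the invariant factors of ∂_1 are all 1, so H_0 ≅ Z.
  H_1: rank ker ∂_1 − rank ∂_2 = (27 − 8) − 18 = 1, and ∂_2 has invariant factor 2 > 1, so H_1 ≅ Z ⊕ Z/2.
  H_2: rank ker ∂_2 − rank ∂_3 = (18 − 18) − 0 = 0, and there is no ∂_3, so H_2 ≅ 0.

(K is a triangulation of the Klein bottle.)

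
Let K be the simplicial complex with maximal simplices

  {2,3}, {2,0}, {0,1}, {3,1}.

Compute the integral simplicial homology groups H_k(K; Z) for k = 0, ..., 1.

H_0 = Z,  H_1 = Z.

K has 4 vertices, 4 edges.
rank ∂_0 = 0, rank ∂_1 = 3 ⇒ b_0 = 4 − 0 − 3 = 1; all invariant factors of ∂_1 are 1 so no torsion. So H_0 ≅ Z.
rank ∂_1 = 3, rank ∂_2 = 0 ⇒ b_1 = 4 − 3 − 0 = 1. So H_1 ≅ Z.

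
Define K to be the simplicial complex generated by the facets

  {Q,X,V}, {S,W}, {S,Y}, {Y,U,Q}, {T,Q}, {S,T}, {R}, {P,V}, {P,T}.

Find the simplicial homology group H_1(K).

H_1 ≅ Z^2.

We work with the vertex ordering P < Q < R < S < T < U < V < W < X < Y. The simplices of K, each written with vertices in increasing order, are:

  0-simplices (10): P, Q, R, S, T, U, V, W, X, Y
  1-simplices (12): PT, PV, QT, QU, QV, QX, QY, ST, SW, SY, UY, VX
  2-simplices (2): QUY, QVX

giving chain groups C_0 ≅ Z^10, C_1 ≅ Z^12, C_2 ≅ Z^2.

Boundary ∂_1: C_1 → C_0 is given by ∂[p,q] = [q] − [p].
The resulting 10×12 matrix has rank 8, and its Smith normal form has invariant factors (1,1,1,1,1,1,1,1).

Boundary ∂_2: C_2 → C_1 acts by ∂[p,q,r] = [q,r] − [p,r] + [p,q]. For instance
  ∂QVX = VX − QX + QV,
  ∂QUY = UY − QY + QU.
The 12×2 boundary matrix has rank 2 and Smith normal form diag(1,1).

Reading off H_k = ker ∂_k / im ∂_{k+1}:

  H_1: rank ker ∂_1 − rank ∂_2 = (12 − 8) − 2 = 2, and the invariant factors of ∂_2 are all 1, so H_1 ≅ Z^2.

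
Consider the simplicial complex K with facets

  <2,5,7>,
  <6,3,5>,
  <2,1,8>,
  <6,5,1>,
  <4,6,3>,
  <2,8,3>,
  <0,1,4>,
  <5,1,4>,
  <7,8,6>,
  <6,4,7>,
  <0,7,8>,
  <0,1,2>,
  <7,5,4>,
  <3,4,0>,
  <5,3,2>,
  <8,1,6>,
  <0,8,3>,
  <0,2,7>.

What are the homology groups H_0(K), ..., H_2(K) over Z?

Fix the vertex order 0 < 1 < 2 < 3 < 4 < 5 < 6 < 7 < 8 and write every simplex with vertices in increasing order. Then dim K = 2 and the simplices of K are:

  0-simplices (9): [0], [1], [2], [3], [4], [5], [6], [7], [8]
  1-simplices (27): (27 of them)
  2-simplices (18): [0,1,2], [0,1,4], [0,2,7], [0,3,4], [0,3,8], [0,7,8], [1,2,8], [1,4,5], [1,5,6], [1,6,8], [2,3,5], [2,3,8], [2,5,7], [3,4,6], [3,5,6], [4,5,7], [4,6,7], [6,7,8]

so the chain groups are C_0 ≅ Z^9, C_1 ≅ Z^27, C_2 ≅ Z^18.

∂_1: C_1 → C_0 maps an edge to its endpoints' difference, ∂[p,q] = q − p. For instance
  ∂[5,6] = [6] − [5].
The 9×27 boundary matrix has rank 8 and Smith normal form diag(1,1,1,1,1,1,1,1).

Boundary ∂_2: C_2 → C_1 acts by ∂[p,q,r] = [q,r] − [p,r] + [p,q]. For instance
  ∂[0,7,8] = [7,8] − [0,8] + [0,7],
  ∂[0,3,4] = [3,4] − [0,4] + [0,3].
The resulting 27×18 matrix has rank 18, and its Smith normal form has invariant factors (1,1,1,1,1,1,1,1,1,1,1,1,1,1,1,1,1,2).

From H_k ≅ ker(∂_k) / im(∂_{k+1}) we obtain:

  H_0: rank C_0 − rank ∂_1 = 9 − 8 = 1, and the invariant factors of ∂_1 are all 1, so H_0 = Z.
  H_1: rank ker ∂_1 − rank ∂_2 = (27 − 8) − 18 = 1, and ∂_2 has invariant factor 2 > 1, so H_1 = Z ⊕ Z/2Z.
  H_2: rank ker ∂_2 − rank ∂_3 = (18 − 18) − 0 = 0, and there is no ∂_3, so H_2 = 0.

H_0 = Z,  H_1 = Z ⊕ Z/2Z,  H_2 = 0.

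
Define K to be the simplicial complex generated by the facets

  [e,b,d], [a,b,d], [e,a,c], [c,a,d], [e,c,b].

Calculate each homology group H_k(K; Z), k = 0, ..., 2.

K has 5 vertices, 10 edges, 5 triangles.
rank ∂_0 = 0, rank ∂_1 = 4 ⇒ b_0 = 5 − 0 − 4 = 1; all invariant factors of ∂_1 are 1 so no torsion. So H_0 ≅ Z.
rank ∂_1 = 4, rank ∂_2 = 5 ⇒ b_1 = 10 − 4 − 5 = 1; all invariant factors of ∂_2 are 1 so no torsion. So H_1 ≅ Z.
rank ∂_2 = 5, rank ∂_3 = 0 ⇒ b_2 = 5 − 5 − 0 = 0. So H_2 ≅ 0.

H_0 = Z,  H_1 = Z,  H_2 = 0.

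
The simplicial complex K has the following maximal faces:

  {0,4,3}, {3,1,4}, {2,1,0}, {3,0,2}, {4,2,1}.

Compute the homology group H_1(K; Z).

H_1 = Z.

Fix the vertex order 0 < 1 < 2 < 3 < 4 and write every simplex with vertices in increasing order. Then dim K = 2 and the simplices of K are:

  0-simplices (5): [0], [1], [2], [3], [4]
  1-simplices (10): [0,1], [0,2], [0,3], [0,4], [1,2], [1,3], [1,4], [2,3], [2,4], [3,4]
  2-simplices (5): [0,1,2], [0,2,3], [0,3,4], [1,2,4], [1,3,4]

Hence C_0 ≅ Z^5, C_1 ≅ Z^10, C_2 ≅ Z^5.

∂_1: C_1 → C_0 sends each edge [p,q] (with p < q) to q − p. For instance
  ∂[2,4] = [4] − [2].
As a 5×10 matrix over Z this has rank 4, with invariant factors (1,1,1,1).

Boundary ∂_2: C_2 → C_1 maps a triangle to the signed sum of its edges. For instance
  ∂[1,2,4] = [2,4] − [1,4] + [1,2],
  ∂[0,2,3] = [2,3] − [0,3] + [0,2].
The 10×5 boundary matrix has rank 5 and Smith normal form diag(1,1,1,1,1).

From H_k ≅ ker(∂_k) / im(∂_{k+1}) we obtain:

  H_1: rank ker ∂_1 − rank ∂_2 = (10 − 4) − 5 = 1, and the invariant factors of ∂_2 are all 1, so H_1 ≅ Z.

(K is a triangulation of the Möbius band.)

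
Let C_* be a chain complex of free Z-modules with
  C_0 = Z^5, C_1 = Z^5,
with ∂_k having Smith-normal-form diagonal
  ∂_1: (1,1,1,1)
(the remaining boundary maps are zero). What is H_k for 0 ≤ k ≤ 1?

H_0: b_0 = 5 − 0 − 4 = 1; torsion from ∂_1 factors > 1: none. So H_0 ≅ Z.
H_1: b_1 = 5 − 4 − 0 = 1; torsion from ∂_2 factors > 1: none. So H_1 ≅ Z.

H_0 ≅ Z,  H_1 ≅ Z.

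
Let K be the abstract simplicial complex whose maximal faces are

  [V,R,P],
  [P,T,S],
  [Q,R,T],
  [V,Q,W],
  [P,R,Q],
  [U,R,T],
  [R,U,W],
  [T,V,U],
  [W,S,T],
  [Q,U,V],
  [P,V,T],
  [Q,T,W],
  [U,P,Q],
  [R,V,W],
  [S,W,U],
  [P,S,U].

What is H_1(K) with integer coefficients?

Take the total order P < Q < R < S < T < U < V < W on the vertex set. Then K (dimension 2) consists of the simplices:

  0-simplices (8): P, Q, R, S, T, U, V, W
  1-simplices (24): PQ, PR, PS, PT, PU, PV, QR, QT, QU, QV, QW, RT, RU, RV, RW, ST, SU, SW, TU, TV, TW, UV, UW, VW
  2-simplices (16): PQR, PQU, PRV, PST, PSU, PTV, QRT, QTW, QUV, QVW, RTU, RUW, RVW, STW, SUW, TUV

Hence C_0 ≅ Z^8, C_1 ≅ Z^24, C_2 ≅ Z^16.

Boundary ∂_1: C_1 → C_0 maps an edge to its endpoints' difference, ∂[p,q] = q − p.
As a 8×24 matrix over Z this has rank 7, with invariant factors (1,1,1,1,1,1,1).

∂_2: C_2 → C_1 acts by ∂[p,q,r] = [q,r] − [p,r] + [p,q]. For instance
  ∂RTU = TU − RU + RT,
  ∂STW = TW − SW + ST.
This gives a 24×16 integer matrix of rank 15; reducing to Smith normal form yields diagonal entries (1,1,1,1,1,1,1,1,1,1,1,1,1,1,1).

From H_k ≅ ker(∂_k) / im(∂_{k+1}) we obtain:

  H_1: rank ker ∂_1 − rank ∂_2 = (24 − 7) − 15 = 2, and the invariant factors of ∂_2 are all 1, so H_1 = Z^2.

H_1 = Z^2.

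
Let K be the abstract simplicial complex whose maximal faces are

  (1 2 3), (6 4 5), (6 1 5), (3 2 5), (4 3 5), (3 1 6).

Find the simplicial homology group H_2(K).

We work with the vertex ordering 1 < 2 < 3 < 4 < 5 < 6. The simplices of K, each written with vertices in increasing order, are:

  0-simplices (6): [1], [2], [3], [4], [5], [6]
  1-simplices (12): [1,2], [1,3], [1,5], [1,6], [2,3], [2,5], [3,4], [3,5], [3,6], [4,5], [4,6], [5,6]
  2-simplices (6): [1,2,3], [1,3,6], [1,5,6], [2,3,5], [3,4,5], [4,5,6]

so the chain groups are C_0 ≅ Z^6, C_1 ≅ Z^12, C_2 ≅ Z^6.

The boundary map ∂_1: C_1 → C_0 sends each edge [p,q] (with p < q) to q − p. For instance
  ∂[3,4] = [4] − [3].
The 6×12 boundary matrix has rank 5 and Smith normal form diag(1,1,1,1,1).

∂_2: C_2 → C_1 sends each 2-simplex [p,q,r] to [q,r] − [p,r] + [p,q]. For instance
  ∂[1,2,3] = [2,3] − [1,3] + [1,2],
  ∂[1,5,6] = [5,6] − [1,6] + [1,5].
The 12×6 boundary matrix has rank 6 and Smith normal form diag(1,1,1,1,1,1).

Now H_k = ker ∂_k / im ∂_{k+1}, so:

  H_2: rank ker ∂_2 − rank ∂_3 = (6 − 6) − 0 = 0, and there is no ∂_3, so H_2 = 0.

H_2 ≅ 0.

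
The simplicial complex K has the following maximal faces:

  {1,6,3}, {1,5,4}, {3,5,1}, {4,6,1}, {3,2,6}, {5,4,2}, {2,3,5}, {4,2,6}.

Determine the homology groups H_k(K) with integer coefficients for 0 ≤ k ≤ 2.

K has 6 vertices, 12 edges, 8 triangles.
rank ∂_0 = 0, rank ∂_1 = 5 ⇒ b_0 = 6 − 0 − 5 = 1; all invariant factors of ∂_1 are 1 so no torsion. So H_0 ≅ Z.
rank ∂_1 = 5, rank ∂_2 = 7 ⇒ b_1 = 12 − 5 − 7 = 0; all invariant factors of ∂_2 are 1 so no torsion. So H_1 ≅ 0.
rank ∂_2 = 7, rank ∂_3 = 0 ⇒ b_2 = 8 − 7 − 0 = 1. So H_2 ≅ Z.

H_0 ≅ Z,  H_1 = 0,  H_2 ≅ Z.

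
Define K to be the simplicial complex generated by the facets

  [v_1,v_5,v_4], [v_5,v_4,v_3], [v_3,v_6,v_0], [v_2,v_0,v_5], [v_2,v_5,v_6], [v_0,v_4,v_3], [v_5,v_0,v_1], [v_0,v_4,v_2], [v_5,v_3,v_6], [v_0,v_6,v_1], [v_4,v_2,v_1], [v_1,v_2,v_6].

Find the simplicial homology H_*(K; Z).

H_0 ≅ Z,  H_1 ≅ Z/2,  H_2 = 0.

K has 7 vertices, 18 edges, 12 triangles.
rank ∂_0 = 0, rank ∂_1 = 6 ⇒ b_0 = 7 − 0 − 6 = 1; all invariant factors of ∂_1 are 1 so no torsion. So H_0 ≅ Z.
rank ∂_1 = 6, rank ∂_2 = 12 ⇒ b_1 = 18 − 6 − 12 = 0; ∂_2 has invariant factor(s) [2] giving torsion. So H_1 ≅ Z/2.
rank ∂_2 = 12, rank ∂_3 = 0 ⇒ b_2 = 12 − 12 − 0 = 0. So H_2 ≅ 0.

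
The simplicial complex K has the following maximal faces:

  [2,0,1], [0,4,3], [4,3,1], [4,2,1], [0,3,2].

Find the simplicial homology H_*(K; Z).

Order the vertices as 0 < 1 < 2 < 3 < 4. Listing each simplex with vertices in this order, K has dimension 2 with simplices:

  0-simplices (5): [0], [1], [2], [3], [4]
  1-simplices (10): [0,1], [0,2], [0,3], [0,4], [1,2], [1,3], [1,4], [2,3], [2,4], [3,4]
  2-simplices (5): [0,1,2], [0,2,3], [0,3,4], [1,2,4], [1,3,4]

so the chain groups are C_0 ≅ Z^5, C_1 ≅ Z^10, C_2 ≅ Z^5.

The boundary map ∂_1: C_1 → C_0 is given by ∂[p,q] = [q] − [p]. For instance
  ∂[2,3] = [3] − [2].
The 5×10 boundary matrix has rank 4 and Smith normal form diag(1,1,1,1).

Boundary ∂_2: C_2 → C_1 sends each 2-simplex [p,q,r] to [q,r] − [p,r] + [p,q]. For instance
  ∂[0,1,2] = [1,2] − [0,2] + [0,1],
  ∂[0,3,4] = [3,4] − [0,4] + [0,3].
As a 10×5 matrix over Z this has rank 5, with invariant factors (1,1,1,1,1).

Reading off H_k = ker ∂_k / im ∂_{k+1}:

  H_0: rank C_0 − rank ∂_1 = 5 − 4 = 1, and the invariant factors of ∂_1 are all 1, so H_0 ≅ Z.
  H_1: rank ker ∂_1 − rank ∂_2 = (10 − 4) − 5 = 1, and the invariant factors of ∂_2 are all 1, so H_1 ≅ Z.
  H_2: rank ker ∂_2 − rank ∂_3 = (5 − 5) − 0 = 0, and there is no ∂_3, so H_2 ≅ 0.

(K is a triangulation of the Möbius band.)

H_0 = Z,  H_1 = Z,  H_2 = 0.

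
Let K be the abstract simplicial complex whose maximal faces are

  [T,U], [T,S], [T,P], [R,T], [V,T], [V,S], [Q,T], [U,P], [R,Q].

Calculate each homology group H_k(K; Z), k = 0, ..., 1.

H_0 = Z,  H_1 = Z^3.

We work with the vertex ordering P < Q < R < S < T < U < V. The simplices of K, each written with vertices in increasing order, are:

  0-simplices (7): P, Q, R, S, T, U, V
  1-simplices (9): PT, PU, QR, QT, RT, ST, SV, TU, TV

Hence C_0 ≅ Z^7, C_1 ≅ Z^9.

∂_1: C_1 → C_0 sends each edge [p,q] (with p < q) to q − p. For instance
  ∂PT = T − P.
As a 7×9 matrix over Z this has rank 6, with invariant factors (1,1,1,1,1,1).

Now H_k = ker ∂_k / im ∂_{k+1}, so:

  H_0: rank C_0 − rank ∂_1 = 7 − 6 = 1, and the invariant factors of ∂_1 are all 1, so H_0 = Z.
  H_1: rank ker ∂_1 − rank ∂_2 = (9 − 6) − 0 = 3, and there is no ∂_2, so H_1 = Z^3.

As a check, the Euler characteristic is 7 − 9 = -2, which agrees with 1 − 3 = -2.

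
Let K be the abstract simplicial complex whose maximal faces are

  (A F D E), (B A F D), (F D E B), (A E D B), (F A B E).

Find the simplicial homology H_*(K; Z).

H_0 ≅ Z,  H_1 = 0,  H_2 = 0,  H_3 ≅ Z.

Order the vertices as A < B < D < E < F. Listing each simplex with vertices in this order, K has dimension 3 with simplices:

  0-simplices (5): A, B, D, E, F
  1-simplices (10): AB, AD, AE, AF, BD, BE, BF, DE, DF, EF
  2-simplices (10): ABD, ABE, ABF, ADE, ADF, AEF, BDE, BDF, BEF, DEF
  3-simplices (5): ABDE, ABDF, ABEF, ADEF, BDEF

so the chain groups are C_0 ≅ Z^5, C_1 ≅ Z^10, C_2 ≅ Z^10, C_3 ≅ Z^5.

∂_1: C_1 → C_0 sends each edge [p,q] (with p < q) to q − p. For instance
  ∂AF = F − A.
The resulting 5×10 matrix has rank 4, and its Smith normal form has invariant factors (1,1,1,1).

The boundary map ∂_2: C_2 → C_1 sends each 2-simplex [p,q,r] to [q,r] − [p,r] + [p,q]. For instance
  ∂ADE = DE − AE + AD,
  ∂ADF = DF − AF + AD.
This gives a 10×10 integer matrix of rank 6; reducing to Smith normal form yields diagonal entries (1,1,1,1,1,1).

The boundary map ∂_3: C_3 → C_2 sends each 3-simplex σ to the alternating sum Σ_i (−1)^i (σ with its i-th vertex removed). For instance
  ∂ADEF = DEF − AEF + ADF − ADE,
  ∂BDEF = DEF − BEF + BDF − BDE.
This gives a 10×5 integer matrix of rank 4; reducing to Smith normal form yields diagonal entries (1,1,1,1).

Reading off H_k = ker ∂_k / im ∂_{k+1}:

  H_0: rank C_0 − rank ∂_1 = 5 − 4 = 1, and the invariant factors of ∂_1 are all 1, so H_0 ≅ Z.
  H_1: rank ker ∂_1 − rank ∂_2 = (10 − 4) − 6 = 0, and the invariant factors of ∂_2 are all 1, so H_1 ≅ 0.
  H_2: rank ker ∂_2 − rank ∂_3 = (10 − 6) − 4 = 0, and the invariant factors of ∂_3 are all 1, so H_2 ≅ 0.
  H_3: rank ker ∂_3 − rank ∂_4 = (5 − 4) − 0 = 1, and there is no ∂_4, so H_3 ≅ Z.

As a check, the Euler characteristic is 5 − 10 + 10 − 5 = 0, which agrees with 1 − 0 + 0 − 1 = 0.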